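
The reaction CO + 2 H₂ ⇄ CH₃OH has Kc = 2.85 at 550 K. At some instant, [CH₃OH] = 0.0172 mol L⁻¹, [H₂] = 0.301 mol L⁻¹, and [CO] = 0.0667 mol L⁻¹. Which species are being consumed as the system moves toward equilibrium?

none (at equilibrium)

Qc = [CH₃OH] / ([CO]·[H₂]²) = (0.0172) / ((0.0667)·(0.301)²) = 2.85
Qc = 2.85 = Kc; the system is at equilibrium.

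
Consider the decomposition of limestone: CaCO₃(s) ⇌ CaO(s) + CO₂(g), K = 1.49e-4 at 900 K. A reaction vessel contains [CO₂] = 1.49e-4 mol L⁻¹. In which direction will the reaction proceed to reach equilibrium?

(CaCO₃, CaO are pure solids — omitted from Q.)
Q = [CO₂] = 1.49e-4
Q = 1.49e-4 = K, so the system is already at equilibrium.

at equilibrium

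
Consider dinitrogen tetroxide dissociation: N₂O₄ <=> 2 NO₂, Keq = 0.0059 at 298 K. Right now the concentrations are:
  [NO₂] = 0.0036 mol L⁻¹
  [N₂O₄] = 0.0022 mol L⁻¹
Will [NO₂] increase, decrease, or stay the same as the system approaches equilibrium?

Q = [NO₂]² / [N₂O₄] = (0.0036)² / (0.0022) = 0.0059
Q = 0.0059 = Keq; the system is at equilibrium.

stay the same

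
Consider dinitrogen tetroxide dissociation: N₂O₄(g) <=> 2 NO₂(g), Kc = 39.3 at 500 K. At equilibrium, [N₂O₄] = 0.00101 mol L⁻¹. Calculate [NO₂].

At equilibrium, Kc = [NO₂]² / [N₂O₄] = 39.3.
([NO₂])² / (0.00101) = 39.3
[NO₂]² = 0.0397 ⇒ [NO₂] = 0.199 mol L⁻¹

[NO₂] = 0.199 mol L⁻¹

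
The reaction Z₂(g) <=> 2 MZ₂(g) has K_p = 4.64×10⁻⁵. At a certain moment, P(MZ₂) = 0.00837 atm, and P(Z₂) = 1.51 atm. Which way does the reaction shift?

at equilibrium

Q_p = P(MZ₂)² / P(Z₂) = (0.00837)² / (1.51) = 4.64×10⁻⁵
Q_p = 4.64×10⁻⁵ = K_p, so the system is already at equilibrium.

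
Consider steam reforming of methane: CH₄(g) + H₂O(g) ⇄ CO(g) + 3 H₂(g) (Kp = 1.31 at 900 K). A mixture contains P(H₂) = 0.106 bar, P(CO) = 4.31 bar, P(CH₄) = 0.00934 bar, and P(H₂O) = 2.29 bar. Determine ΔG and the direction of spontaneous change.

ΔG = -12.7 kJ/mol; the forward reaction is spontaneous

Qp = P(CO)·P(H₂)³ / (P(CH₄)·P(H₂O)) = (4.31)·(0.106)³ / ((0.00934)·(2.29)) = 0.240
ΔG = RT ln(Qp/Kp) = (8.314 J mol⁻¹ K⁻¹)(900 K) × ln(0.240/1.31)
   = (7.483 kJ/mol)(-1.697) = -12.7 kJ/mol
ΔG < 0, so the forward reaction is spontaneous (proceeds forward).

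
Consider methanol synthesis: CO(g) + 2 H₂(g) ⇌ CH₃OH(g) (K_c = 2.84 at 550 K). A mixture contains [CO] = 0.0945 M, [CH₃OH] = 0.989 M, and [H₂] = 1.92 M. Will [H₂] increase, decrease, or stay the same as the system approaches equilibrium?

Q_c = [CH₃OH] / ([CO]·[H₂]²) = (0.989) / ((0.0945)·(1.92)²) = 2.84
Q_c = 2.84 = K_c; the system is at equilibrium.

stay the same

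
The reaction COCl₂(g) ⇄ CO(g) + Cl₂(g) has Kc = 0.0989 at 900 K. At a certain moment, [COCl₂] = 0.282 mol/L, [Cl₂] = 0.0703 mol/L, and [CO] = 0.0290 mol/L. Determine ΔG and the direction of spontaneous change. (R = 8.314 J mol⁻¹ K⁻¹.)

ΔG = -19.6 kJ/mol; the forward reaction is spontaneous

Qc = [CO]·[Cl₂] / [COCl₂] = (0.0290)·(0.0703) / (0.282) = 0.00723
ΔG = RT ln(Qc/Kc) = (8.314 J mol⁻¹ K⁻¹)(900 K) × ln(0.00723/0.0989)
   = (7.483 kJ/mol)(-2.616) = -19.6 kJ/mol
ΔG < 0, so the forward reaction is spontaneous (proceeds forward).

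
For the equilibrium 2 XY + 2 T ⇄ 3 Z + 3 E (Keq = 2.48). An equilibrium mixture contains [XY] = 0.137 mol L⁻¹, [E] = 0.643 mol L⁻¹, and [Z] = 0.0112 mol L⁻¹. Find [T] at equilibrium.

At equilibrium, Keq = [Z]³·[E]³ / ([XY]²·[T]²) = 2.48.
(0.0112)³·(0.643)³ / ((0.137)²·([T])²) = 2.48
[T]² = 8.02×10⁻⁶ ⇒ [T] = 0.00283 mol L⁻¹

[T] = 0.00283 mol L⁻¹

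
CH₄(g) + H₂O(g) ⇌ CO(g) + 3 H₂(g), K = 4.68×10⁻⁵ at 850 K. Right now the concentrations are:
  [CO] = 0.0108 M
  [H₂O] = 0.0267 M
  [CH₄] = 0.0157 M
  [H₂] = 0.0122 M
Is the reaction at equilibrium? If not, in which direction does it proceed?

at equilibrium

Q = [CO]·[H₂]³ / ([CH₄]·[H₂O]) = (0.0108)·(0.0122)³ / ((0.0157)·(0.0267)) = 4.68×10⁻⁵
Q = 4.68×10⁻⁵ = K, so the system is already at equilibrium.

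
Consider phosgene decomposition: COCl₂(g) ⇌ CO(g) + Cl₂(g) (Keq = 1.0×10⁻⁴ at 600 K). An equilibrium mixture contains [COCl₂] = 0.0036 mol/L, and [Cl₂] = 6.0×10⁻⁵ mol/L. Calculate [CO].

[CO] = 0.0060 mol/L

At equilibrium, Keq = [CO]·[Cl₂] / [COCl₂] = 1.0×10⁻⁴.
([CO])·(6.0×10⁻⁵) / (0.0036) = 1.0×10⁻⁴
[CO] = 0.00600 = 0.0060 mol/L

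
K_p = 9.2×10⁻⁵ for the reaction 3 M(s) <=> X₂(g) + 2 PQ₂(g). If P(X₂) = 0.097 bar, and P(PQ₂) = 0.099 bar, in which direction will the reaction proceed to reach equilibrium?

reverse (toward reactants)

(M is a pure solid — omitted from Q_p.)
Q_p = P(X₂)·P(PQ₂)² = (0.097)·(0.099)² = 9.5×10⁻⁴
Q_p = 9.5×10⁻⁴ > K_p = 9.2×10⁻⁵, so the reverse reaction proceeds.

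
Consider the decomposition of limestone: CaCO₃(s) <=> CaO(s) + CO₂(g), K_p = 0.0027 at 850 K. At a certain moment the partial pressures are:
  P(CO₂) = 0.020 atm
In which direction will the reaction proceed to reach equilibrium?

(CaCO₃, CaO are pure solids — omitted from Q_p.)
Q_p = P(CO₂) = 0.020
Q_p = 0.020 > K_p = 0.0027, so the reverse reaction proceeds.

to the left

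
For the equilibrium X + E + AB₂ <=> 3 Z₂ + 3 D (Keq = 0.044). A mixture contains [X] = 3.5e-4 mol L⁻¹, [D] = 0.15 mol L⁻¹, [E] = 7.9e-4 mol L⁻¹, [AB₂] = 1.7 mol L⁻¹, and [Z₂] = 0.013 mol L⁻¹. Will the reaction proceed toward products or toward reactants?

to the right

Q = [Z₂]³·[D]³ / ([X]·[E]·[AB₂]) = (0.013)³·(0.15)³ / ((3.5e-4)·(7.9e-4)·(1.7)) = 0.016
Q = 0.016 < Keq = 0.044, so the forward reaction proceeds.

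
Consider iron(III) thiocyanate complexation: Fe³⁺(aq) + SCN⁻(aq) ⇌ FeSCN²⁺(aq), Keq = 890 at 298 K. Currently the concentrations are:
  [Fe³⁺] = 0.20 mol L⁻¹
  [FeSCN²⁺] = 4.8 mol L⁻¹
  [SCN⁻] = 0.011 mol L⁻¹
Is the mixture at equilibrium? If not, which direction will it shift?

no; Q > K, reaction proceeds in reverse

Q = [FeSCN²⁺] / ([Fe³⁺]·[SCN⁻]) = (4.8) / ((0.20)·(0.011)) = 2200
Q = 2200 > Keq = 890: net reverse reaction.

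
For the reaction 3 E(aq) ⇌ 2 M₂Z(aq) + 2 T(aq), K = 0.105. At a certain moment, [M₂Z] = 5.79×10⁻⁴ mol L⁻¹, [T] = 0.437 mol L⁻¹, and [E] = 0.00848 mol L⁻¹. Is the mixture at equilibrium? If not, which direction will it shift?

yes, at equilibrium

Q = [M₂Z]²·[T]² / [E]³ = (5.79×10⁻⁴)²·(0.437)² / (0.00848)³ = 0.105
Q = 0.105 = K; the system is at equilibrium.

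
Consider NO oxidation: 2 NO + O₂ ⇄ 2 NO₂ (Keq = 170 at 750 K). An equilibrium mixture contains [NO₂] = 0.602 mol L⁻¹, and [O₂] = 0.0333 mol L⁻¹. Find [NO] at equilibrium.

[NO] = 0.253 mol L⁻¹

At equilibrium, Keq = [NO₂]² / ([NO]²·[O₂]) = 170.
(0.602)² / (([NO])²·(0.0333)) = 170
[NO]² = 0.0640 ⇒ [NO] = 0.253 mol L⁻¹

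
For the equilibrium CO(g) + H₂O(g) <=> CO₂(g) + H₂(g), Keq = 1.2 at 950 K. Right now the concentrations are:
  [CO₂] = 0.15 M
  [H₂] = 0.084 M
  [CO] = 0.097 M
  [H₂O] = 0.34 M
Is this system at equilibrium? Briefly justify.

no; Q < K, reaction proceeds forward

Q = [CO₂]·[H₂] / ([CO]·[H₂O]) = (0.15)·(0.084) / ((0.097)·(0.34)) = 0.38
Q = 0.38 < Keq = 1.2: net forward reaction.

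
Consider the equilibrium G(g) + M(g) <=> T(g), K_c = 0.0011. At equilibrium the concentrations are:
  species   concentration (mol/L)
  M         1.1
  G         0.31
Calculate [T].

[T] = 3.8e-4 mol/L

At equilibrium, K_c = [T] / ([G]·[M]) = 0.0011.
([T]) / ((0.31)·(1.1)) = 0.0011
[T] = 3.75e-4 = 3.8e-4 mol/L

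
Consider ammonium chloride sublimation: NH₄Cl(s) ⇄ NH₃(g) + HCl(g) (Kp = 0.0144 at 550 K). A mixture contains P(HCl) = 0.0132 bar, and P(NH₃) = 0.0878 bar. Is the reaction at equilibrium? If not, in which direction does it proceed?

(NH₄Cl is a pure solid — omitted from Qp.)
Qp = P(NH₃)·P(HCl) = (0.0878)·(0.0132) = 0.00116
Qp = 0.00116 < Kp = 0.0144, so the forward reaction proceeds.

to the right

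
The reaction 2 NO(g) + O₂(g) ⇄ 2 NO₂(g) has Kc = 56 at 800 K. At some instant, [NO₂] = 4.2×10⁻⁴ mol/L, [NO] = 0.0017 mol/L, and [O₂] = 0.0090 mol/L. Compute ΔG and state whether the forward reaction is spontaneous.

Qc = [NO₂]² / ([NO]²·[O₂]) = (4.2×10⁻⁴)² / ((0.0017)²·(0.0090)) = 6.78
ΔG = RT ln(Qc/Kc) = (8.314 J mol⁻¹ K⁻¹)(800 K) × ln(6.78/56)
   = (6.651 kJ/mol)(-2.111) = -14.0 kJ/mol
ΔG < 0, so the forward reaction is spontaneous (proceeds forward).

ΔG = -14.0 kJ/mol; the forward reaction is spontaneous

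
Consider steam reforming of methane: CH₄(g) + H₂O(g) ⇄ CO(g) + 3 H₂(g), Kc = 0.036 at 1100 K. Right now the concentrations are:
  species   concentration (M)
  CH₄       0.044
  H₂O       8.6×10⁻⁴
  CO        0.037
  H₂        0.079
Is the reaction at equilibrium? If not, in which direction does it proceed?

reverse (toward reactants)

Qc = [CO]·[H₂]³ / ([CH₄]·[H₂O]) = (0.037)·(0.079)³ / ((0.044)·(8.6×10⁻⁴)) = 0.48
Qc = 0.48 > Kc = 0.036, so the reverse reaction proceeds.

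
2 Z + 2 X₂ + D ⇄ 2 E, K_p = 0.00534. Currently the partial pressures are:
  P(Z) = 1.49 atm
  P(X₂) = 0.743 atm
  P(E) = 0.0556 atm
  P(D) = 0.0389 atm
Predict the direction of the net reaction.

Q_p = P(E)² / (P(Z)²·P(X₂)²·P(D)) = (0.0556)² / ((1.49)²·(0.743)²·(0.0389)) = 0.0648
Q_p = 0.0648 > K_p = 0.00534, so the reverse reaction proceeds.

reverse (toward reactants)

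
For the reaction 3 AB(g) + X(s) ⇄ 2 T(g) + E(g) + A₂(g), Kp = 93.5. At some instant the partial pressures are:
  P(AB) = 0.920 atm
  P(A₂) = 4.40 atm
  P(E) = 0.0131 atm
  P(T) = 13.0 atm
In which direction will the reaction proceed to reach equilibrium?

(X is a pure solid — omitted from Qp.)
Qp = P(T)²·P(E)·P(A₂) / P(AB)³ = (13.0)²·(0.0131)·(4.40) / (0.920)³ = 12.5
Qp = 12.5 < Kp = 93.5, so the forward reaction proceeds.

forward (toward products)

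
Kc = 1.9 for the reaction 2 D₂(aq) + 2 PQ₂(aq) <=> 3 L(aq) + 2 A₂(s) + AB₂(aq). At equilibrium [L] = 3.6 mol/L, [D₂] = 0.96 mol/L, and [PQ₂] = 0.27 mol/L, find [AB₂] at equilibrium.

[AB₂] = 0.0027 mol/L

(A₂ is a pure solid — omitted from Kc.)
At equilibrium, Kc = [L]³·[AB₂] / ([D₂]²·[PQ₂]²) = 1.9.
(3.6)³·([AB₂]) / ((0.96)²·(0.27)²) = 1.9
[AB₂] = 0.00274 = 0.0027 mol/L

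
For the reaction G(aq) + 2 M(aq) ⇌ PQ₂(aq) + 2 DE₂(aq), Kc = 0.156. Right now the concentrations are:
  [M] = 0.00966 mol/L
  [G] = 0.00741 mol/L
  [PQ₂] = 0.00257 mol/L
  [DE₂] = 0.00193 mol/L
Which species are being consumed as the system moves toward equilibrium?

Qc = [PQ₂]·[DE₂]² / ([G]·[M]²) = (0.00257)·(0.00193)² / ((0.00741)·(0.00966)²) = 0.0138
Qc = 0.0138 < Kc = 0.156: net forward reaction.

G, M (reactants)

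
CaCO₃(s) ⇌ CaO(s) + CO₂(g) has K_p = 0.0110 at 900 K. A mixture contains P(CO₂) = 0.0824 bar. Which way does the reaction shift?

reverse (toward reactants)

(CaCO₃, CaO are pure solids — omitted from Q_p.)
Q_p = P(CO₂) = 0.0824
Q_p = 0.0824 > K_p = 0.0110, so the reverse reaction proceeds.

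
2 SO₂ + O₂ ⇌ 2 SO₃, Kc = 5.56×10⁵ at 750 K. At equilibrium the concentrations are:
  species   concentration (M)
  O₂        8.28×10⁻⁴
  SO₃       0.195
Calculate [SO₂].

[SO₂] = 0.00909 M

At equilibrium, Kc = [SO₃]² / ([SO₂]²·[O₂]) = 5.56×10⁵.
(0.195)² / (([SO₂])²·(8.28×10⁻⁴)) = 5.56×10⁵
[SO₂]² = 8.26×10⁻⁵ ⇒ [SO₂] = 0.00909 M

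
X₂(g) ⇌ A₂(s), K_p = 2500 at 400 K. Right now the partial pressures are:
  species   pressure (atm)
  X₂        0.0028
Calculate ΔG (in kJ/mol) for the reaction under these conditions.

ΔG = -6.47 kJ/mol

(A₂ is a pure solid — omitted from Q_p.)
Q_p = 1 / P(X₂) = 1 / (0.0028) = 357
ΔG = RT ln(Q_p/K_p) = (8.314 J mol⁻¹ K⁻¹)(400 K) × ln(357/2500)
   = (3.326 kJ/mol)(-1.946) = -6.47 kJ/mol
ΔG < 0, so the forward reaction is spontaneous (proceeds forward).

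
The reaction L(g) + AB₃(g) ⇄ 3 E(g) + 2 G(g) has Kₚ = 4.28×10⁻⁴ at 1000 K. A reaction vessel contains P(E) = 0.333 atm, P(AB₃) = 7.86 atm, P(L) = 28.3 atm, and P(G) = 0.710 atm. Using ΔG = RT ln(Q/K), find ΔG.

ΔG = -13.6 kJ/mol

Qₚ = P(E)³·P(G)² / (P(L)·P(AB₃)) = (0.333)³·(0.710)² / ((28.3)·(7.86)) = 8.37×10⁻⁵
ΔG = RT ln(Qₚ/Kₚ) = (8.314 J mol⁻¹ K⁻¹)(1000 K) × ln(8.37×10⁻⁵/4.28×10⁻⁴)
   = (8.314 kJ/mol)(-1.632) = -13.6 kJ/mol
ΔG < 0, so the forward reaction is spontaneous (proceeds forward).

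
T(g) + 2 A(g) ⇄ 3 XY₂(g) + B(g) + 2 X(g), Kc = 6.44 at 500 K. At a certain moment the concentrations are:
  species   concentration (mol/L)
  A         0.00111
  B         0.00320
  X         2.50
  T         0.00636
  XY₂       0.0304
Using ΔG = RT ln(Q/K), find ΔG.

ΔG = 10.0 kJ/mol

Qc = [XY₂]³·[B]·[X]² / ([T]·[A]²) = (0.0304)³·(0.00320)·(2.50)² / ((0.00636)·(0.00111)²) = 71.7
ΔG = RT ln(Qc/Kc) = (8.314 J mol⁻¹ K⁻¹)(500 K) × ln(71.7/6.44)
   = (4.157 kJ/mol)(2.410) = 10.0 kJ/mol
ΔG > 0, so the forward reaction is non-spontaneous (proceeds in reverse).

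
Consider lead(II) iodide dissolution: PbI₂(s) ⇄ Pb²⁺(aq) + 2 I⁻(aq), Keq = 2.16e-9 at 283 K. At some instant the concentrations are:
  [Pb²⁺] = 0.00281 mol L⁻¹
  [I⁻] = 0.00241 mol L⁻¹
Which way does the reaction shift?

(PbI₂ is a pure solid — omitted from Q.)
Q = [Pb²⁺]·[I⁻]² = (0.00281)·(0.00241)² = 1.63e-8
Q = 1.63e-8 > Keq = 2.16e-9, so the reverse reaction proceeds.

in the reverse direction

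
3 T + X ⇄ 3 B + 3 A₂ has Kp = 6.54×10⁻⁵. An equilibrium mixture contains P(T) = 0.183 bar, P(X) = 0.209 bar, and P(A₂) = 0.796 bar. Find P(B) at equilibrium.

At equilibrium, Kp = P(B)³·P(A₂)³ / (P(T)³·P(X)) = 6.54×10⁻⁵.
(P(B))³·(0.796)³ / ((0.183)³·(0.209)) = 6.54×10⁻⁵
P(B)³ = 1.66×10⁻⁷ ⇒ P(B) = 0.00550 bar

P(B) = 0.00550 bar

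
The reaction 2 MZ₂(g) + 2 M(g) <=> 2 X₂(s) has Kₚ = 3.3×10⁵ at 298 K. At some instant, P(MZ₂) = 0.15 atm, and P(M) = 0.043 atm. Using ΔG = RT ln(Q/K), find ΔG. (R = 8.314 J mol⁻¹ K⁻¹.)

(X₂ is a pure solid — omitted from Qₚ.)
Qₚ = 1 / (P(MZ₂)²·P(M)²) = 1 / ((0.15)²·(0.043)²) = 24000
ΔG = RT ln(Qₚ/Kₚ) = (8.314 J mol⁻¹ K⁻¹)(298 K) × ln(24000/3.3×10⁵)
   = (2.478 kJ/mol)(-2.621) = -6.49 kJ/mol
ΔG < 0, so the forward reaction is spontaneous (proceeds forward).

ΔG = -6.49 kJ/mol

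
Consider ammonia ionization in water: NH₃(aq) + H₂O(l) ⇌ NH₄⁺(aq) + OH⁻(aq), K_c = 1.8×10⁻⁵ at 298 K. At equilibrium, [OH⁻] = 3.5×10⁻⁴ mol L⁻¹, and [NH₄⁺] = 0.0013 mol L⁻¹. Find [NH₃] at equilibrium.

(H₂O is a pure liquid — omitted from K_c.)
At equilibrium, K_c = [NH₄⁺]·[OH⁻] / [NH₃] = 1.8×10⁻⁵.
(0.0013)·(3.5×10⁻⁴) / ([NH₃]) = 1.8×10⁻⁵
[NH₃] = 0.0253 = 0.025 mol L⁻¹

[NH₃] = 0.025 mol L⁻¹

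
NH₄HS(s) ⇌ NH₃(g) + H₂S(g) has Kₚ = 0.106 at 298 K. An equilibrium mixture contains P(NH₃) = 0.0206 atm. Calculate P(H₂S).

P(H₂S) = 5.15 atm

(NH₄HS is a pure solid — omitted from Kₚ.)
At equilibrium, Kₚ = P(NH₃)·P(H₂S) = 0.106.
(0.0206)·(P(H₂S)) = 0.106
P(H₂S) = 5.15 atm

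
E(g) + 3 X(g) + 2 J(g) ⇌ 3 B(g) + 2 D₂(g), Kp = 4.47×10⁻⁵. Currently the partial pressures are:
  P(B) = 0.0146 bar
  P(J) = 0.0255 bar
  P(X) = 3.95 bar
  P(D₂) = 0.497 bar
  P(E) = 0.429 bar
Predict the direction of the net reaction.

Qp = P(B)³·P(D₂)² / (P(E)·P(X)³·P(J)²) = (0.0146)³·(0.497)² / ((0.429)·(3.95)³·(0.0255)²) = 4.47×10⁻⁵
Qp = 4.47×10⁻⁵ = Kp, so the system is already at equilibrium.

no net change (already at equilibrium)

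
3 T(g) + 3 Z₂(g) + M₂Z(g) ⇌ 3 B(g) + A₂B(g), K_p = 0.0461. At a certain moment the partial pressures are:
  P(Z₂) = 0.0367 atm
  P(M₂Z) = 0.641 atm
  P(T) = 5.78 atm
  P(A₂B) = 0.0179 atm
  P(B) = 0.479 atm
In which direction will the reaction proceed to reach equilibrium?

Q_p = P(B)³·P(A₂B) / (P(T)³·P(Z₂)³·P(M₂Z)) = (0.479)³·(0.0179) / ((5.78)³·(0.0367)³·(0.641)) = 0.322
Q_p = 0.322 > K_p = 0.0461, so the reverse reaction proceeds.

reverse (toward reactants)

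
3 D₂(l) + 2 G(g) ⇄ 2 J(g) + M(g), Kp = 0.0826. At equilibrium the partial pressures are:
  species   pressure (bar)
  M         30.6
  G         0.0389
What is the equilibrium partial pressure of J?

(D₂ is a pure liquid — omitted from Kp.)
At equilibrium, Kp = P(J)²·P(M) / P(G)² = 0.0826.
(P(J))²·(30.6) / (0.0389)² = 0.0826
P(J)² = 4.08e-6 ⇒ P(J) = 0.00202 bar

P(J) = 0.00202 bar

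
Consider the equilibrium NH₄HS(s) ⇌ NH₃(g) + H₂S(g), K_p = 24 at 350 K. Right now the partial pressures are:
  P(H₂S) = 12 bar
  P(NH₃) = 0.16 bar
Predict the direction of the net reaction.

in the forward direction

(NH₄HS is a pure solid — omitted from Q_p.)
Q_p = P(NH₃)·P(H₂S) = (0.16)·(12) = 1.9
Q_p = 1.9 < K_p = 24, so the forward reaction proceeds.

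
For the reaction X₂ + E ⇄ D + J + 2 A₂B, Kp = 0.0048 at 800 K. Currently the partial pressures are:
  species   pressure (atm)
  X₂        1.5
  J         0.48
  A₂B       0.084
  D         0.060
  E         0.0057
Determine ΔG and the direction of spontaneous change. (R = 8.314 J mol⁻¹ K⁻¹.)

Qp = P(D)·P(J)·P(A₂B)² / (P(X₂)·P(E)) = (0.060)·(0.48)·(0.084)² / ((1.5)·(0.0057)) = 0.0238
ΔG = RT ln(Qp/Kp) = (8.314 J mol⁻¹ K⁻¹)(800 K) × ln(0.0238/0.0048)
   = (6.651 kJ/mol)(1.601) = 10.6 kJ/mol
ΔG > 0, so the forward reaction is non-spontaneous (proceeds in reverse).

ΔG = 10.6 kJ/mol; the forward reaction is non-spontaneous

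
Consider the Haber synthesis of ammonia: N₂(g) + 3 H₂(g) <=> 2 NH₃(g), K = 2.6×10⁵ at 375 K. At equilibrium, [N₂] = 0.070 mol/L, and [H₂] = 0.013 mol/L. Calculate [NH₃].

[NH₃] = 0.20 mol/L

At equilibrium, K = [NH₃]² / ([N₂]·[H₂]³) = 2.6×10⁵.
([NH₃])² / ((0.070)·(0.013)³) = 2.6×10⁵
[NH₃]² = 0.0400 ⇒ [NH₃] = 0.20 mol/L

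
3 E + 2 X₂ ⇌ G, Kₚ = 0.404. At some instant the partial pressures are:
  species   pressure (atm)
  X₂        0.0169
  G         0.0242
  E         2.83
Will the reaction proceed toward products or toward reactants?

Qₚ = P(G) / (P(E)³·P(X₂)²) = (0.0242) / ((2.83)³·(0.0169)²) = 3.74
Qₚ = 3.74 > Kₚ = 0.404, so the reverse reaction proceeds.

to the left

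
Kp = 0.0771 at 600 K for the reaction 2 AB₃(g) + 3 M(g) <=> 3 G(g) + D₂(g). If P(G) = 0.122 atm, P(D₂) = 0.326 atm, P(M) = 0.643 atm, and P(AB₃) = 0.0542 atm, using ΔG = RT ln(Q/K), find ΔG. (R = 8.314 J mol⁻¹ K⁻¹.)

ΔG = 11.4 kJ/mol

Qp = P(G)³·P(D₂) / (P(AB₃)²·P(M)³) = (0.122)³·(0.326) / ((0.0542)²·(0.643)³) = 0.758
ΔG = RT ln(Qp/Kp) = (8.314 J mol⁻¹ K⁻¹)(600 K) × ln(0.758/0.0771)
   = (4.988 kJ/mol)(2.286) = 11.4 kJ/mol
ΔG > 0, so the forward reaction is non-spontaneous (proceeds in reverse).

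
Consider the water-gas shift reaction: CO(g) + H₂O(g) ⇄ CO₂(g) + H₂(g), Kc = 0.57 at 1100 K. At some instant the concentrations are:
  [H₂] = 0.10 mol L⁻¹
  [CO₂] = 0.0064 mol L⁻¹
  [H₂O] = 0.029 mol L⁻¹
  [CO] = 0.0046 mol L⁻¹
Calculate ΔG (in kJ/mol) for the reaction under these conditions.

Qc = [CO₂]·[H₂] / ([CO]·[H₂O]) = (0.0064)·(0.10) / ((0.0046)·(0.029)) = 4.80
ΔG = RT ln(Qc/Kc) = (8.314 J mol⁻¹ K⁻¹)(1100 K) × ln(4.80/0.57)
   = (9.145 kJ/mol)(2.131) = 19.5 kJ/mol
ΔG > 0, so the forward reaction is non-spontaneous (proceeds in reverse).

ΔG = 19.5 kJ/mol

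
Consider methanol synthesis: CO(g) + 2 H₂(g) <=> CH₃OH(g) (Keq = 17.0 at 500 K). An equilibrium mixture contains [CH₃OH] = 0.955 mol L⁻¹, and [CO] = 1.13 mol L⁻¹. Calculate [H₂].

[H₂] = 0.223 mol L⁻¹

At equilibrium, Keq = [CH₃OH] / ([CO]·[H₂]²) = 17.0.
(0.955) / ((1.13)·([H₂])²) = 17.0
[H₂]² = 0.0497 ⇒ [H₂] = 0.223 mol L⁻¹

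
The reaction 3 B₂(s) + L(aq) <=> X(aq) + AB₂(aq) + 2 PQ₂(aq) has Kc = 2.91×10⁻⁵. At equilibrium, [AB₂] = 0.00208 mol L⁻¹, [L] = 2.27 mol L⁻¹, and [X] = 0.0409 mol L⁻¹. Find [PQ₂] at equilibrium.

[PQ₂] = 0.881 mol L⁻¹

(B₂ is a pure solid — omitted from Kc.)
At equilibrium, Kc = [X]·[AB₂]·[PQ₂]² / [L] = 2.91×10⁻⁵.
(0.0409)·(0.00208)·([PQ₂])² / (2.27) = 2.91×10⁻⁵
[PQ₂]² = 0.776 ⇒ [PQ₂] = 0.881 mol L⁻¹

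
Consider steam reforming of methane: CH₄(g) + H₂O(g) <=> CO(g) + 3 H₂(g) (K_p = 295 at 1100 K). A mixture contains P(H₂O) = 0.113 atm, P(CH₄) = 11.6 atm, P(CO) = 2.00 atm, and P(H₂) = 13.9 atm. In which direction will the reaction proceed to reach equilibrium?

Q_p = P(CO)·P(H₂)³ / (P(CH₄)·P(H₂O)) = (2.00)·(13.9)³ / ((11.6)·(0.113)) = 4100
Q_p = 4100 > K_p = 295, so the reverse reaction proceeds.

reverse (toward reactants)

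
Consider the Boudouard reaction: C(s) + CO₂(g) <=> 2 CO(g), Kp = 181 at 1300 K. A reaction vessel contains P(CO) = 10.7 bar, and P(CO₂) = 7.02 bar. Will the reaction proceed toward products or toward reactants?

(C is a pure solid — omitted from Qp.)
Qp = P(CO)² / P(CO₂) = (10.7)² / (7.02) = 16.3
Qp = 16.3 < Kp = 181, so the forward reaction proceeds.

in the forward direction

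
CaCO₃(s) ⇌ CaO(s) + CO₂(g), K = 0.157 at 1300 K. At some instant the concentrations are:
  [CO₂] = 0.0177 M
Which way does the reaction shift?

(CaCO₃, CaO are pure solids — omitted from Q.)
Q = [CO₂] = 0.0177
Q = 0.0177 < K = 0.157, so the forward reaction proceeds.

forward (toward products)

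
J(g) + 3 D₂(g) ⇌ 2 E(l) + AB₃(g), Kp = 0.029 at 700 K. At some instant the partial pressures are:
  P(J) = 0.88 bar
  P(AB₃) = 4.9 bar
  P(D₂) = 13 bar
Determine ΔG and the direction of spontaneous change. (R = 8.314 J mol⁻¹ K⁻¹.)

ΔG = -14.2 kJ/mol; the forward reaction is spontaneous

(E is a pure liquid — omitted from Qp.)
Qp = P(AB₃) / (P(J)·P(D₂)³) = (4.9) / ((0.88)·(13)³) = 0.00253
ΔG = RT ln(Qp/Kp) = (8.314 J mol⁻¹ K⁻¹)(700 K) × ln(0.00253/0.029)
   = (5.820 kJ/mol)(-2.439) = -14.2 kJ/mol
ΔG < 0, so the forward reaction is spontaneous (proceeds forward).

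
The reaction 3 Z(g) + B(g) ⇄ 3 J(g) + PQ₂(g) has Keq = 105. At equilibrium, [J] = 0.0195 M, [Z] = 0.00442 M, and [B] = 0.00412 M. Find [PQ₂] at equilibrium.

At equilibrium, Keq = [J]³·[PQ₂] / ([Z]³·[B]) = 105.
(0.0195)³·([PQ₂]) / ((0.00442)³·(0.00412)) = 105
[PQ₂] = 0.00504 M

[PQ₂] = 0.00504 M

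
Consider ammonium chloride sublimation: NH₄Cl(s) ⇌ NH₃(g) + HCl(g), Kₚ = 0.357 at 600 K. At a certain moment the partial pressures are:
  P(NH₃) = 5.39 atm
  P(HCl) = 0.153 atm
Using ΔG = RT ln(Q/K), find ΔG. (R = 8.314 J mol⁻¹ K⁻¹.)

ΔG = 4.18 kJ/mol

(NH₄Cl is a pure solid — omitted from Qₚ.)
Qₚ = P(NH₃)·P(HCl) = (5.39)·(0.153) = 0.825
ΔG = RT ln(Qₚ/Kₚ) = (8.314 J mol⁻¹ K⁻¹)(600 K) × ln(0.825/0.357)
   = (4.988 kJ/mol)(0.8376) = 4.18 kJ/mol
ΔG > 0, so the forward reaction is non-spontaneous (proceeds in reverse).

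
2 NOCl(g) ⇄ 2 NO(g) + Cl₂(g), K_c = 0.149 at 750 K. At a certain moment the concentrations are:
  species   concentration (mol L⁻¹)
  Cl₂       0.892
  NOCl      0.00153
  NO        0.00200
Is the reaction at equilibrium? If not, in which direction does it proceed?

in the reverse direction

Q_c = [NO]²·[Cl₂] / [NOCl]² = (0.00200)²·(0.892) / (0.00153)² = 1.52
Q_c = 1.52 > K_c = 0.149, so the reverse reaction proceeds.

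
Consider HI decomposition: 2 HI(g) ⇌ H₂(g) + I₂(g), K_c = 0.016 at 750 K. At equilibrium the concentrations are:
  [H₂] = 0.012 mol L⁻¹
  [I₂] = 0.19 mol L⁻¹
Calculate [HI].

At equilibrium, K_c = [H₂]·[I₂] / [HI]² = 0.016.
(0.012)·(0.19) / ([HI])² = 0.016
[HI]² = 0.142 ⇒ [HI] = 0.38 mol L⁻¹

[HI] = 0.38 mol L⁻¹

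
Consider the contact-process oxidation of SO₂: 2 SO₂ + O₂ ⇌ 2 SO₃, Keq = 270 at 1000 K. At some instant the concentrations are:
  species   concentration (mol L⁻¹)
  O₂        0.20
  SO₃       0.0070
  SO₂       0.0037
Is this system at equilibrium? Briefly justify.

no; Q < K, reaction proceeds forward

Q = [SO₃]² / ([SO₂]²·[O₂]) = (0.0070)² / ((0.0037)²·(0.20)) = 18
Q = 18 < Keq = 270: net forward reaction.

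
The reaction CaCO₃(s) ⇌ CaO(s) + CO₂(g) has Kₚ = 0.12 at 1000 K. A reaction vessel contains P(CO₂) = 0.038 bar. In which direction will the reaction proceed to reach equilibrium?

(CaCO₃, CaO are pure solids — omitted from Qₚ.)
Qₚ = P(CO₂) = 0.038
Qₚ = 0.038 < Kₚ = 0.12, so the forward reaction proceeds.

forward (toward products)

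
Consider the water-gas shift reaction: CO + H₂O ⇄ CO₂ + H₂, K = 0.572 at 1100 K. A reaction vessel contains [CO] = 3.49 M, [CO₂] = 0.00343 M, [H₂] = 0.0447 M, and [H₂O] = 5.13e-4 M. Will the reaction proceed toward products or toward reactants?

in the forward direction

Q = [CO₂]·[H₂] / ([CO]·[H₂O]) = (0.00343)·(0.0447) / ((3.49)·(5.13e-4)) = 0.0856
Q = 0.0856 < K = 0.572, so the forward reaction proceeds.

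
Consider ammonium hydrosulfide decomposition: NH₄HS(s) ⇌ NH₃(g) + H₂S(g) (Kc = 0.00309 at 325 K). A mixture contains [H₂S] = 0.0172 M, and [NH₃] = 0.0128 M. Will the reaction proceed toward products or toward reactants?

toward products

(NH₄HS is a pure solid — omitted from Qc.)
Qc = [NH₃]·[H₂S] = (0.0128)·(0.0172) = 2.20e-4
Qc = 2.20e-4 < Kc = 0.00309, so the forward reaction proceeds.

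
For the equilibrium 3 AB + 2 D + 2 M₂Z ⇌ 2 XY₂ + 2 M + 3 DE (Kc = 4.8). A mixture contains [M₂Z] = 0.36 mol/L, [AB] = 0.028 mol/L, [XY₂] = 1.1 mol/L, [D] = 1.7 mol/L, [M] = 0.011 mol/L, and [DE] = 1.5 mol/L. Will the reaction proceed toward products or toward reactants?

Qc = [XY₂]²·[M]²·[DE]³ / ([AB]³·[D]²·[M₂Z]²) = (1.1)²·(0.011)²·(1.5)³ / ((0.028)³·(1.7)²·(0.36)²) = 60
Qc = 60 > Kc = 4.8, so the reverse reaction proceeds.

toward reactants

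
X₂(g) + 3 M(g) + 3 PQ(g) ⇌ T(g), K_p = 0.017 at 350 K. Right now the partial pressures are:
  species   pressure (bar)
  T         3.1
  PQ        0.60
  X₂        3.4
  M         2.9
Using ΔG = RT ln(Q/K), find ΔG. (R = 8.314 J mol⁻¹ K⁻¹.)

Q_p = P(T) / (P(X₂)·P(M)³·P(PQ)³) = (3.1) / ((3.4)·(2.9)³·(0.60)³) = 0.173
ΔG = RT ln(Q_p/K_p) = (8.314 J mol⁻¹ K⁻¹)(350 K) × ln(0.173/0.017)
   = (2.910 kJ/mol)(2.320) = 6.75 kJ/mol
ΔG > 0, so the forward reaction is non-spontaneous (proceeds in reverse).

ΔG = 6.75 kJ/mol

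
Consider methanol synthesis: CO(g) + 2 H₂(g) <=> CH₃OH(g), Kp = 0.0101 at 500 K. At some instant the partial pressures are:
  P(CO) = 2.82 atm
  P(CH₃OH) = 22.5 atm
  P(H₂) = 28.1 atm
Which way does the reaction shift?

neither direction; the system is at equilibrium

Qp = P(CH₃OH) / (P(CO)·P(H₂)²) = (22.5) / ((2.82)·(28.1)²) = 0.0101
Qp = 0.0101 = Kp, so the system is already at equilibrium.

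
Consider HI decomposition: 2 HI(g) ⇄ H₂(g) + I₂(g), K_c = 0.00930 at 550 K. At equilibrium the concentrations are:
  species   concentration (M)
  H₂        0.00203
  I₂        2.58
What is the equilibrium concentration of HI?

[HI] = 0.750 M

At equilibrium, K_c = [H₂]·[I₂] / [HI]² = 0.00930.
(0.00203)·(2.58) / ([HI])² = 0.00930
[HI]² = 0.563 ⇒ [HI] = 0.750 M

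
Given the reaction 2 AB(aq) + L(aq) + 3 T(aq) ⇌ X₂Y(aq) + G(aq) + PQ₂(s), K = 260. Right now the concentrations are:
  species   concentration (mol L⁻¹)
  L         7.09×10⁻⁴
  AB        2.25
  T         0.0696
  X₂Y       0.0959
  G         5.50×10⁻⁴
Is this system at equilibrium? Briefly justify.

(PQ₂ is a pure solid — omitted from Q.)
Q = [X₂Y]·[G] / ([AB]²·[L]·[T]³) = (0.0959)·(5.50×10⁻⁴) / ((2.25)²·(7.09×10⁻⁴)·(0.0696)³) = 43.6
Q = 43.6 < K = 260: net forward reaction.

no; Q < K, reaction proceeds forward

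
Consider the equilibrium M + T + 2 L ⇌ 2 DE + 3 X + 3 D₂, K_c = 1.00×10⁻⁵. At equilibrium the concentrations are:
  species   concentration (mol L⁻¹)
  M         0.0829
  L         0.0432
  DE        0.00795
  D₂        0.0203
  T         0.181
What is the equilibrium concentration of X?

At equilibrium, K_c = [DE]²·[X]³·[D₂]³ / ([M]·[T]·[L]²) = 1.00×10⁻⁵.
(0.00795)²·([X])³·(0.0203)³ / ((0.0829)·(0.181)·(0.0432)²) = 1.00×10⁻⁵
[X]³ = 0.530 ⇒ [X] = 0.809 mol L⁻¹

[X] = 0.809 mol L⁻¹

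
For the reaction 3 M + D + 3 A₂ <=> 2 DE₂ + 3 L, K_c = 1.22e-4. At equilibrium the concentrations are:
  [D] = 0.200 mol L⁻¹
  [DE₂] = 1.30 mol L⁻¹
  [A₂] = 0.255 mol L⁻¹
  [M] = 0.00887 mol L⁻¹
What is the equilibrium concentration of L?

[L] = 5.51e-5 mol L⁻¹

At equilibrium, K_c = [DE₂]²·[L]³ / ([M]³·[D]·[A₂]³) = 1.22e-4.
(1.30)²·([L])³ / ((0.00887)³·(0.200)·(0.255)³) = 1.22e-4
[L]³ = 1.67e-13 ⇒ [L] = 5.51e-5 mol L⁻¹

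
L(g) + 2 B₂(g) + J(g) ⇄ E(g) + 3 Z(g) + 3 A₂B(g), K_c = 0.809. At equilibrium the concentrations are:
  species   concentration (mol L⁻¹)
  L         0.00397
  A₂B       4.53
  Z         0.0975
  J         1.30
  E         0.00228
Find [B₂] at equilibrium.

At equilibrium, K_c = [E]·[Z]³·[A₂B]³ / ([L]·[B₂]²·[J]) = 0.809.
(0.00228)·(0.0975)³·(4.53)³ / ((0.00397)·([B₂])²·(1.30)) = 0.809
[B₂]² = 0.0471 ⇒ [B₂] = 0.217 mol L⁻¹

[B₂] = 0.217 mol L⁻¹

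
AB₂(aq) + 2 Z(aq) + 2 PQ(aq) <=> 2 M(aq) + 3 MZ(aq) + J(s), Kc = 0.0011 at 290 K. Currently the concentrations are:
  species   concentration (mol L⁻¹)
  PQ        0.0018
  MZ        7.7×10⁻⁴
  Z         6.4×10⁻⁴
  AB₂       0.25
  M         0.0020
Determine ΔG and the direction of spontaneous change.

ΔG = 3.88 kJ/mol; the forward reaction is non-spontaneous

(J is a pure solid — omitted from Qc.)
Qc = [M]²·[MZ]³ / ([AB₂]·[Z]²·[PQ]²) = (0.0020)²·(7.7×10⁻⁴)³ / ((0.25)·(6.4×10⁻⁴)²·(0.0018)²) = 0.00550
ΔG = RT ln(Qc/Kc) = (8.314 J mol⁻¹ K⁻¹)(290 K) × ln(0.00550/0.0011)
   = (2.411 kJ/mol)(1.609) = 3.88 kJ/mol
ΔG > 0, so the forward reaction is non-spontaneous (proceeds in reverse).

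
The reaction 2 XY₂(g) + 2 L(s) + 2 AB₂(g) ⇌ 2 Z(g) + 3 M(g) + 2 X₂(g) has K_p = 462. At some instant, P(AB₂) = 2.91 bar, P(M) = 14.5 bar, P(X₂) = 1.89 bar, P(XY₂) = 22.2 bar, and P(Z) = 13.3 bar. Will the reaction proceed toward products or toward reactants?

neither direction; the system is at equilibrium

(L is a pure solid — omitted from Q_p.)
Q_p = P(Z)²·P(M)³·P(X₂)² / (P(XY₂)²·P(AB₂)²) = (13.3)²·(14.5)³·(1.89)² / ((22.2)²·(2.91)²) = 462
Q_p = 462 = K_p, so the system is already at equilibrium.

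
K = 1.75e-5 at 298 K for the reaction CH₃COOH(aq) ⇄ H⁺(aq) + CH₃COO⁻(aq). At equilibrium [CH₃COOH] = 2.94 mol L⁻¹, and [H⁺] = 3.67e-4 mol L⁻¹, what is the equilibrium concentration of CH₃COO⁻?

At equilibrium, K = [H⁺]·[CH₃COO⁻] / [CH₃COOH] = 1.75e-5.
(3.67e-4)·([CH₃COO⁻]) / (2.94) = 1.75e-5
[CH₃COO⁻] = 0.140 mol L⁻¹

[CH₃COO⁻] = 0.140 mol L⁻¹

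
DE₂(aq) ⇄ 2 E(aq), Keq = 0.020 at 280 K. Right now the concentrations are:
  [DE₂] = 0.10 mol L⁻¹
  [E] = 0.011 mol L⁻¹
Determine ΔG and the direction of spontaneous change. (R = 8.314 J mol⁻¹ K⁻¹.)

Q = [E]² / [DE₂] = (0.011)² / (0.10) = 0.00121
ΔG = RT ln(Q/Keq) = (8.314 J mol⁻¹ K⁻¹)(280 K) × ln(0.00121/0.020)
   = (2.328 kJ/mol)(-2.805) = -6.53 kJ/mol
ΔG < 0, so the forward reaction is spontaneous (proceeds forward).

ΔG = -6.53 kJ/mol; the forward reaction is spontaneous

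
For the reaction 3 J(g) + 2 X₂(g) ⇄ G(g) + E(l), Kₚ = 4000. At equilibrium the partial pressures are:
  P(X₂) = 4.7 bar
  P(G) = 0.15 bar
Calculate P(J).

(E is a pure liquid — omitted from Kₚ.)
At equilibrium, Kₚ = P(G) / (P(J)³·P(X₂)²) = 4000.
(0.15) / ((P(J))³·(4.7)²) = 4000
P(J)³ = 1.70×10⁻⁶ ⇒ P(J) = 0.012 bar

P(J) = 0.012 bar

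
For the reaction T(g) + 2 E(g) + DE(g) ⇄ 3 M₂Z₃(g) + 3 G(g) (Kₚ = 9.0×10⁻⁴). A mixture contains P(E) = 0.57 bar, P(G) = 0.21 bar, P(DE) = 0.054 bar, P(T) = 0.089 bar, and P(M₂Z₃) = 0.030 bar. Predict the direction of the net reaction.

toward products

Qₚ = P(M₂Z₃)³·P(G)³ / (P(T)·P(E)²·P(DE)) = (0.030)³·(0.21)³ / ((0.089)·(0.57)²·(0.054)) = 1.6×10⁻⁴
Qₚ = 1.6×10⁻⁴ < Kₚ = 9.0×10⁻⁴, so the forward reaction proceeds.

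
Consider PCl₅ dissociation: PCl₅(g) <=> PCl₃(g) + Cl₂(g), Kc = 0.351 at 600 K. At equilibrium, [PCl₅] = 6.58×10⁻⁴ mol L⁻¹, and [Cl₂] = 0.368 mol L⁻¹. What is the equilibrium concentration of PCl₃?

At equilibrium, Kc = [PCl₃]·[Cl₂] / [PCl₅] = 0.351.
([PCl₃])·(0.368) / (6.58×10⁻⁴) = 0.351
[PCl₃] = 6.28×10⁻⁴ mol L⁻¹

[PCl₃] = 6.28×10⁻⁴ mol L⁻¹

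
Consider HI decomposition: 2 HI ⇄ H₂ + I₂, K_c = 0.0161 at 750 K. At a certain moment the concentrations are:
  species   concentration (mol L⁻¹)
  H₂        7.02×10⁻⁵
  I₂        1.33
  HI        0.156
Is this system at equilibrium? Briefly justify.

no; Q < K, reaction proceeds forward

Q_c = [H₂]·[I₂] / [HI]² = (7.02×10⁻⁵)·(1.33) / (0.156)² = 0.00384
Q_c = 0.00384 < K_c = 0.0161: net forward reaction.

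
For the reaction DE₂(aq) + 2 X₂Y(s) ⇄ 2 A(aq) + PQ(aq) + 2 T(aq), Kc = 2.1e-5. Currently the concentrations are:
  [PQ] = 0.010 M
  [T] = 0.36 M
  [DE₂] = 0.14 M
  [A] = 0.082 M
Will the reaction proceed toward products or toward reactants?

(X₂Y is a pure solid — omitted from Qc.)
Qc = [A]²·[PQ]·[T]² / [DE₂] = (0.082)²·(0.010)·(0.36)² / (0.14) = 6.2e-5
Qc = 6.2e-5 > Kc = 2.1e-5, so the reverse reaction proceeds.

to the left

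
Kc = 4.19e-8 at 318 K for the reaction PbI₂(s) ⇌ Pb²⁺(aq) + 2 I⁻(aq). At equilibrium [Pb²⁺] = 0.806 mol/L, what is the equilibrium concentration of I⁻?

(PbI₂ is a pure solid — omitted from Kc.)
At equilibrium, Kc = [Pb²⁺]·[I⁻]² = 4.19e-8.
(0.806)·([I⁻])² = 4.19e-8
[I⁻]² = 5.20e-8 ⇒ [I⁻] = 2.28e-4 mol/L

[I⁻] = 2.28e-4 mol/L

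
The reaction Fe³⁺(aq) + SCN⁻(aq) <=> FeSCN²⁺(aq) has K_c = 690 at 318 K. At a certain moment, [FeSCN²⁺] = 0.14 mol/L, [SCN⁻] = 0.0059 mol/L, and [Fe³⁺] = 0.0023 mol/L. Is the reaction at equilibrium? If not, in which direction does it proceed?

Q_c = [FeSCN²⁺] / ([Fe³⁺]·[SCN⁻]) = (0.14) / ((0.0023)·(0.0059)) = 10000
Q_c = 10000 > K_c = 690, so the reverse reaction proceeds.

to the left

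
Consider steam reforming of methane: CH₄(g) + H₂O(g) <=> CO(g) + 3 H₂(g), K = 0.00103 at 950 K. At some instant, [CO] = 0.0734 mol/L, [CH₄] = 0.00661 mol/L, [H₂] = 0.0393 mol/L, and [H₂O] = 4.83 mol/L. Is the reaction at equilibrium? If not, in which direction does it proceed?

Q = [CO]·[H₂]³ / ([CH₄]·[H₂O]) = (0.0734)·(0.0393)³ / ((0.00661)·(4.83)) = 1.40×10⁻⁴
Q = 1.40×10⁻⁴ < K = 0.00103, so the forward reaction proceeds.

to the right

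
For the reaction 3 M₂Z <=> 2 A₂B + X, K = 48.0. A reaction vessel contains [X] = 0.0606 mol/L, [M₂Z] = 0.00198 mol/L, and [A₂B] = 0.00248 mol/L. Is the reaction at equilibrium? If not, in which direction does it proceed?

Q = [A₂B]²·[X] / [M₂Z]³ = (0.00248)²·(0.0606) / (0.00198)³ = 48.0
Q = 48.0 = K, so the system is already at equilibrium.

at equilibrium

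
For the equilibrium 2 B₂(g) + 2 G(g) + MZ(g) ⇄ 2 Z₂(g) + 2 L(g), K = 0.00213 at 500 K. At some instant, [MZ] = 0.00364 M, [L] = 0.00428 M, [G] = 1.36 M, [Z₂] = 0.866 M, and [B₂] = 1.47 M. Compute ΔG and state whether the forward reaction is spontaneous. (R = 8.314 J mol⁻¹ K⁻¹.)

ΔG = -3.38 kJ/mol; the forward reaction is spontaneous

Q = [Z₂]²·[L]² / ([B₂]²·[G]²·[MZ]) = (0.866)²·(0.00428)² / ((1.47)²·(1.36)²·(0.00364)) = 9.44×10⁻⁴
ΔG = RT ln(Q/K) = (8.314 J mol⁻¹ K⁻¹)(500 K) × ln(9.44×10⁻⁴/0.00213)
   = (4.157 kJ/mol)(-0.8138) = -3.38 kJ/mol
ΔG < 0, so the forward reaction is spontaneous (proceeds forward).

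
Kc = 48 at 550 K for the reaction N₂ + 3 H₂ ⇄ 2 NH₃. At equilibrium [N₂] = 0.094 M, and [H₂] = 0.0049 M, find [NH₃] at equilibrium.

At equilibrium, Kc = [NH₃]² / ([N₂]·[H₂]³) = 48.
([NH₃])² / ((0.094)·(0.0049)³) = 48
[NH₃]² = 5.31×10⁻⁷ ⇒ [NH₃] = 7.3×10⁻⁴ M

[NH₃] = 7.3×10⁻⁴ M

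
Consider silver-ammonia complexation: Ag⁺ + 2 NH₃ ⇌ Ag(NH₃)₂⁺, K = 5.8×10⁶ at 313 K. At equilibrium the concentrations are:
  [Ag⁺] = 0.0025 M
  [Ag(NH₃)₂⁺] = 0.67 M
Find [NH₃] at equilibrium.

[NH₃] = 0.0068 M

At equilibrium, K = [Ag(NH₃)₂⁺] / ([Ag⁺]·[NH₃]²) = 5.8×10⁶.
(0.67) / ((0.0025)·([NH₃])²) = 5.8×10⁶
[NH₃]² = 4.62×10⁻⁵ ⇒ [NH₃] = 0.0068 M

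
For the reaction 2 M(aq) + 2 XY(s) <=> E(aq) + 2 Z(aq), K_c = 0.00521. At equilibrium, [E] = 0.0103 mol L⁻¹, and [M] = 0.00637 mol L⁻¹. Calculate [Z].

(XY is a pure solid — omitted from K_c.)
At equilibrium, K_c = [E]·[Z]² / [M]² = 0.00521.
(0.0103)·([Z])² / (0.00637)² = 0.00521
[Z]² = 2.05×10⁻⁵ ⇒ [Z] = 0.00453 mol L⁻¹

[Z] = 0.00453 mol L⁻¹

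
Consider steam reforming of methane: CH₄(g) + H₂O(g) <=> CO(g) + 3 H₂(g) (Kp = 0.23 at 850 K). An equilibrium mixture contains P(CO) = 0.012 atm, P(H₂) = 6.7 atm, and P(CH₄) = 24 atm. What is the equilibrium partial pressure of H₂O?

P(H₂O) = 0.65 atm

At equilibrium, Kp = P(CO)·P(H₂)³ / (P(CH₄)·P(H₂O)) = 0.23.
(0.012)·(6.7)³ / ((24)·(P(H₂O))) = 0.23
P(H₂O) = 0.654 = 0.65 atm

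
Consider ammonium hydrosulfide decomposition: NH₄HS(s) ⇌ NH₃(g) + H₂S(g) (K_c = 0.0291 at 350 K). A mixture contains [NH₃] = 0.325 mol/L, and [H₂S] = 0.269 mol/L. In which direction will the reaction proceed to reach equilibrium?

(NH₄HS is a pure solid — omitted from Q_c.)
Q_c = [NH₃]·[H₂S] = (0.325)·(0.269) = 0.0874
Q_c = 0.0874 > K_c = 0.0291, so the reverse reaction proceeds.

toward reactants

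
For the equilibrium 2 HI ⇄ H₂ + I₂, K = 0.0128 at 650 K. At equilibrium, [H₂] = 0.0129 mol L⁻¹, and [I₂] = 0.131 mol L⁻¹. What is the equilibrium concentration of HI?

At equilibrium, K = [H₂]·[I₂] / [HI]² = 0.0128.
(0.0129)·(0.131) / ([HI])² = 0.0128
[HI]² = 0.132 ⇒ [HI] = 0.363 mol L⁻¹

[HI] = 0.363 mol L⁻¹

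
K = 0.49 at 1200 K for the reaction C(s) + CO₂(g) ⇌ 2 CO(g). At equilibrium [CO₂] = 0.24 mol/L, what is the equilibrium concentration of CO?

(C is a pure solid — omitted from K.)
At equilibrium, K = [CO]² / [CO₂] = 0.49.
([CO])² / (0.24) = 0.49
[CO]² = 0.118 ⇒ [CO] = 0.34 mol/L

[CO] = 0.34 mol/L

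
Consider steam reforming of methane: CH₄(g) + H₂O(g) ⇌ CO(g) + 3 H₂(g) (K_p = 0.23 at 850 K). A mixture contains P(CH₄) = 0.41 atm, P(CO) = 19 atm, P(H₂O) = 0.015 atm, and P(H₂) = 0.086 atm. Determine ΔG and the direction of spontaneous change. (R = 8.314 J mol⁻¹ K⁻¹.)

Q_p = P(CO)·P(H₂)³ / (P(CH₄)·P(H₂O)) = (19)·(0.086)³ / ((0.41)·(0.015)) = 1.97
ΔG = RT ln(Q_p/K_p) = (8.314 J mol⁻¹ K⁻¹)(850 K) × ln(1.97/0.23)
   = (7.067 kJ/mol)(2.148) = 15.2 kJ/mol
ΔG > 0, so the forward reaction is non-spontaneous (proceeds in reverse).

ΔG = 15.2 kJ/mol; the forward reaction is non-spontaneous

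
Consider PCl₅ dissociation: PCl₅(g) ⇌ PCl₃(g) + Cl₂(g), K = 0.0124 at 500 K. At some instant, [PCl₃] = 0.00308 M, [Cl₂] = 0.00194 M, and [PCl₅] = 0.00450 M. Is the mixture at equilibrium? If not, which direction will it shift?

Q = [PCl₃]·[Cl₂] / [PCl₅] = (0.00308)·(0.00194) / (0.00450) = 0.00133
Q = 0.00133 < K = 0.0124: net forward reaction.

no; Q < K, reaction proceeds forward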